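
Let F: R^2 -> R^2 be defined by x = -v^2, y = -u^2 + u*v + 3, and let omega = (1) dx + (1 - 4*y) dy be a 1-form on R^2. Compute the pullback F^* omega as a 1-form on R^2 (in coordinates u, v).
F^* omega = (-8*u^3 + 12*u^2*v - 4*u*v^2 + 22*u - 11*v) du + (4*u^3 - 4*u^2*v - 11*u - 2*v) dv

Using F^*(f dg) = (f ∘ F) d(g ∘ F), substitute each coordinate x_i by F_i(u, v) in f_i, and replace dx_i by d F_i = (∂F_i/∂u) du + (∂F_i/∂v) dv.
  For the x component: f_1(F) = 1; d F_1 = (0) du + (-2*v) dv
  For the y component: f_2(F) = 4*u^2 - 4*u*v - 11; d F_2 = (-2*u + v) du + (u) dv
Combining and collecting du, dv coefficients:
  coeff of du: -8*u^3 + 12*u^2*v - 4*u*v^2 + 22*u - 11*v
  coeff of dv: 4*u^3 - 4*u^2*v - 11*u - 2*v
F^* omega = (-8*u^3 + 12*u^2*v - 4*u*v^2 + 22*u - 11*v) du + (4*u^3 - 4*u^2*v - 11*u - 2*v) dv.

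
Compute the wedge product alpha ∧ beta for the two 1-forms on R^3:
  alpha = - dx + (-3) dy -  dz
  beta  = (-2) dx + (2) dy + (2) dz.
alpha ∧ beta = (-8) dx ∧ dy + (-4) dx ∧ dz + (-4) dy ∧ dz

Distribute the wedge, using dx_i ∧ dx_j = -dx_j ∧ dx_i and dx_i ∧ dx_i = 0. For each pair (i, j) with i < j, the coefficient of dx_i ∧ dx_j in alpha ∧ beta is (alpha_i * beta_j - alpha_j * beta_i). Collecting: alpha ∧ beta = (-8) dx ∧ dy + (-4) dx ∧ dz + (-4) dy ∧ dz.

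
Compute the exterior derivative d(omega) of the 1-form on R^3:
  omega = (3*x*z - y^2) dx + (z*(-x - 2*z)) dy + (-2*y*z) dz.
d(omega) = (2*y - z) dx ∧ dy + (-3*x) dx ∧ dz + (x + 2*z) dy ∧ dz

For a 1-form omega = sum_i f_i dx_i, the exterior derivative is
  d(omega) = sum_{i < j} (∂f_j/∂x_i - ∂f_i/∂x_j) dx_i ∧ dx_j.
  coefficient of dx ∧ dy: ∂f_2/∂x - ∂f_1/∂y = ∂(z*(-x - 2*z))/∂x - ∂(3*x*z - y^2)/∂y = 2*y - z
  coefficient of dx ∧ dz: ∂f_3/∂x - ∂f_1/∂z = ∂(-2*y*z)/∂x - ∂(3*x*z - y^2)/∂z = -3*x
  coefficient of dy ∧ dz: ∂f_3/∂y - ∂f_2/∂z = ∂(-2*y*z)/∂y - ∂(z*(-x - 2*z))/∂z = x + 2*z
Assembling: d(omega) = (2*y - z) dx ∧ dy + (-3*x) dx ∧ dz + (x + 2*z) dy ∧ dz.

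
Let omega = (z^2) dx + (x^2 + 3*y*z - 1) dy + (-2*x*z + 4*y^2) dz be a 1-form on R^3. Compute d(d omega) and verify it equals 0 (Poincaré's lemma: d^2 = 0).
d(d omega) = 0

Step 1: d omega = sum_{i<j} (∂f_j/∂x_i - ∂f_i/∂x_j) dx_i ∧ dx_j:
  coeff of dx ∧ dy: 2*x
  coeff of dx ∧ dz: -4*z
  coeff of dy ∧ dz: 5*y
Step 2: Apply d again to each 2-form coefficient. The only possible 3-form in R^3 is dx ∧ dy ∧ dz, with coefficient
  ∂(coeff of dy∧dz)/∂x - ∂(coeff of dx∧dz)/∂y + ∂(coeff of dx∧dy)/∂z
  = ∂/∂x (5*y) - ∂/∂y (-4*z) + ∂/∂z (2*x).
Each of these terms simplifies to sums of mixed partials that cancel in pairs. The result is 0 (by equality of mixed partials for smooth functions — Schwarz / Clairaut).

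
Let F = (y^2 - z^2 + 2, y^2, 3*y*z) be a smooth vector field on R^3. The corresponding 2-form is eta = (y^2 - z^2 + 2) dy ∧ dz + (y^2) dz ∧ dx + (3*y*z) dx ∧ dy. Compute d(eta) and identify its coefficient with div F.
d(eta) = (5*y) dx ∧ dy ∧ dz; div F = 5*y

For a 2-form in R^3 of the form above, applying d gives a 3-form with coefficient ∂P/∂x + ∂Q/∂y + ∂R/∂z:
  ∂P/∂x = 0
  ∂Q/∂y = 2*y
  ∂R/∂z = 3*y
Sum = 5*y, which is exactly div F.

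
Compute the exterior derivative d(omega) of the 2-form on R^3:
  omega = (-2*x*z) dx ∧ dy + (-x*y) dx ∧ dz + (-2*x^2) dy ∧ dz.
d(omega) = (-5*x) dx ∧ dy ∧ dz

For a 2-form omega = sum_{i<j} g_{ij} dx_i ∧ dx_j, the exterior derivative is
  d(omega) = sum_{i<j} d(g_{ij}) ∧ dx_i ∧ dx_j = sum_{i<j, k} (∂g_{ij}/∂x_k) dx_k ∧ dx_i ∧ dx_j.
Expand each term, using dx_k ∧ dx_i ∧ dx_j = sgn(permutation) dx_{(a)} ∧ dx_{(b)} ∧ dx_{(c)} with (a < b < c) sorted:
  d(-2*x*z) includes (∂/∂z)(-2*x*z) dz = (-2*x) dz, which multiplied by dx ∧ dy gives (-2*x) dx ∧ dy ∧ dz
  d(-x*y) includes (∂/∂y)(-x*y) dy = (-x) dy, which multiplied by dx ∧ dz gives (x) dx ∧ dy ∧ dz
  d(-2*x^2) includes (∂/∂x)(-2*x^2) dx = (-4*x) dx, which multiplied by dy ∧ dz gives (-4*x) dx ∧ dy ∧ dz
Collecting like 3-forms: d(omega) = (-5*x) dx ∧ dy ∧ dz.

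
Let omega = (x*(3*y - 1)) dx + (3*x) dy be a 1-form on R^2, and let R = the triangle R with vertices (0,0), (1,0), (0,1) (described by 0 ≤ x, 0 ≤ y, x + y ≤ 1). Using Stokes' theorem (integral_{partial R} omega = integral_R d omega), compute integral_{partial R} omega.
integral_(partial R) omega = 1

Stokes: integral_partial_R omega = integral_R d omega with d omega = (∂Q/∂x - ∂P/∂y) dx ∧ dy.
  ∂Q/∂x = 3
  ∂P/∂y = 3*x
  integrand = ∂Q/∂x - ∂P/∂y = 3 - 3*x.
Integrating over R: integral_0^1 integral_0^{1-x} (3 - 3*x) dy dx = 1.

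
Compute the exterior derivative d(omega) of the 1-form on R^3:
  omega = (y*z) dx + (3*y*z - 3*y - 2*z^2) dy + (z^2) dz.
d(omega) = (-z) dx ∧ dy + (-y) dx ∧ dz + (-3*y + 4*z) dy ∧ dz

For a 1-form omega = sum_i f_i dx_i, the exterior derivative is
  d(omega) = sum_{i < j} (∂f_j/∂x_i - ∂f_i/∂x_j) dx_i ∧ dx_j.
  coefficient of dx ∧ dy: ∂f_2/∂x - ∂f_1/∂y = ∂(3*y*z - 3*y - 2*z^2)/∂x - ∂(y*z)/∂y = -z
  coefficient of dx ∧ dz: ∂f_3/∂x - ∂f_1/∂z = ∂(z^2)/∂x - ∂(y*z)/∂z = -y
  coefficient of dy ∧ dz: ∂f_3/∂y - ∂f_2/∂z = ∂(z^2)/∂y - ∂(3*y*z - 3*y - 2*z^2)/∂z = -3*y + 4*z
Assembling: d(omega) = (-z) dx ∧ dy + (-y) dx ∧ dz + (-3*y + 4*z) dy ∧ dz.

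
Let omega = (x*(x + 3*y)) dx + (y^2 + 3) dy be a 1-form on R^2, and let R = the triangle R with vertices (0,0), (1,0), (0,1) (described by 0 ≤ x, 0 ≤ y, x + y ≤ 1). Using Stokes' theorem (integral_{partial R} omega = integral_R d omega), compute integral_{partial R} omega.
integral_(partial R) omega = -1/2

Stokes: integral_partial_R omega = integral_R d omega with d omega = (∂Q/∂x - ∂P/∂y) dx ∧ dy.
  ∂Q/∂x = 0
  ∂P/∂y = 3*x
  integrand = ∂Q/∂x - ∂P/∂y = -3*x.
Integrating over R: integral_0^1 integral_0^{1-x} (-3*x) dy dx = -1/2.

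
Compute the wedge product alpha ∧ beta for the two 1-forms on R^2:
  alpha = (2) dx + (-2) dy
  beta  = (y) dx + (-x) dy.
alpha ∧ beta = (-2*x + 2*y) dx ∧ dy

Distribute the wedge, using dx_i ∧ dx_j = -dx_j ∧ dx_i and dx_i ∧ dx_i = 0. For each pair (i, j) with i < j, the coefficient of dx_i ∧ dx_j in alpha ∧ beta is (alpha_i * beta_j - alpha_j * beta_i). Collecting: alpha ∧ beta = (-2*x + 2*y) dx ∧ dy.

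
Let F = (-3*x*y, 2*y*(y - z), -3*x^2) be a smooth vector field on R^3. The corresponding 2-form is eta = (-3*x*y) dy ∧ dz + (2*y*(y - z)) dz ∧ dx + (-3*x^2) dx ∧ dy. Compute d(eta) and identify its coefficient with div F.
d(eta) = (y - 2*z) dx ∧ dy ∧ dz; div F = y - 2*z

For a 2-form in R^3 of the form above, applying d gives a 3-form with coefficient ∂P/∂x + ∂Q/∂y + ∂R/∂z:
  ∂P/∂x = -3*y
  ∂Q/∂y = 4*y - 2*z
  ∂R/∂z = 0
Sum = y - 2*z, which is exactly div F.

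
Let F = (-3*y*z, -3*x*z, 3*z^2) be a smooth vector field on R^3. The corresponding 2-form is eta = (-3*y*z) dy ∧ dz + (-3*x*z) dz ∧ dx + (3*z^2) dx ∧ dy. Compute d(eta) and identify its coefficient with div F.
d(eta) = (6*z) dx ∧ dy ∧ dz; div F = 6*z

For a 2-form in R^3 of the form above, applying d gives a 3-form with coefficient ∂P/∂x + ∂Q/∂y + ∂R/∂z:
  ∂P/∂x = 0
  ∂Q/∂y = 0
  ∂R/∂z = 6*z
Sum = 6*z, which is exactly div F.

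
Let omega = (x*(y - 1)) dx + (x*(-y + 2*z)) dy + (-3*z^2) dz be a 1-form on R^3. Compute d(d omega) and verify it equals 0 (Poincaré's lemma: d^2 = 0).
d(d omega) = 0

Step 1: d omega = sum_{i<j} (∂f_j/∂x_i - ∂f_i/∂x_j) dx_i ∧ dx_j:
  coeff of dx ∧ dy: -x - y + 2*z
  coeff of dx ∧ dz: 0
  coeff of dy ∧ dz: -2*x
Step 2: Apply d again to each 2-form coefficient. The only possible 3-form in R^3 is dx ∧ dy ∧ dz, with coefficient
  ∂(coeff of dy∧dz)/∂x - ∂(coeff of dx∧dz)/∂y + ∂(coeff of dx∧dy)/∂z
  = ∂/∂x (-2*x) - ∂/∂y (0) + ∂/∂z (-x - y + 2*z).
Each of these terms simplifies to sums of mixed partials that cancel in pairs. The result is 0 (by equality of mixed partials for smooth functions — Schwarz / Clairaut).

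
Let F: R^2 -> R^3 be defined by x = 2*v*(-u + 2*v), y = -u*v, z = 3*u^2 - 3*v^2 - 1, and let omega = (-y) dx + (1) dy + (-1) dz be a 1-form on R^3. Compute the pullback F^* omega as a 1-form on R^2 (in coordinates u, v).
F^* omega = (-2*u*v^2 - 6*u - v) du + (-2*u^2*v + 8*u*v^2 - u + 6*v) dv

Using F^*(f dg) = (f ∘ F) d(g ∘ F), substitute each coordinate x_i by F_i(u, v) in f_i, and replace dx_i by d F_i = (∂F_i/∂u) du + (∂F_i/∂v) dv.
  For the x component: f_1(F) = u*v; d F_1 = (-2*v) du + (-2*u + 8*v) dv
  For the y component: f_2(F) = 1; d F_2 = (-v) du + (-u) dv
  For the z component: f_3(F) = -1; d F_3 = (6*u) du + (-6*v) dv
Combining and collecting du, dv coefficients:
  coeff of du: -2*u*v^2 - 6*u - v
  coeff of dv: -2*u^2*v + 8*u*v^2 - u + 6*v
F^* omega = (-2*u*v^2 - 6*u - v) du + (-2*u^2*v + 8*u*v^2 - u + 6*v) dv.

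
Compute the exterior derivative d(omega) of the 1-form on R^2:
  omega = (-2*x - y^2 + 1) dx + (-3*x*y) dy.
d(omega) = (-y) dx ∧ dy

For a 1-form omega = sum_i f_i dx_i, the exterior derivative is
  d(omega) = sum_{i < j} (∂f_j/∂x_i - ∂f_i/∂x_j) dx_i ∧ dx_j.
  coefficient of dx ∧ dy: ∂f_2/∂x - ∂f_1/∂y = ∂(-3*x*y)/∂x - ∂(-2*x - y^2 + 1)/∂y = -y
Assembling: d(omega) = (-y) dx ∧ dy.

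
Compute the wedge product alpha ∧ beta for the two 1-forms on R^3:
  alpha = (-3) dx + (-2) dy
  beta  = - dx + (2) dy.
alpha ∧ beta = (-8) dx ∧ dy

Distribute the wedge, using dx_i ∧ dx_j = -dx_j ∧ dx_i and dx_i ∧ dx_i = 0. For each pair (i, j) with i < j, the coefficient of dx_i ∧ dx_j in alpha ∧ beta is (alpha_i * beta_j - alpha_j * beta_i). Collecting: alpha ∧ beta = (-8) dx ∧ dy.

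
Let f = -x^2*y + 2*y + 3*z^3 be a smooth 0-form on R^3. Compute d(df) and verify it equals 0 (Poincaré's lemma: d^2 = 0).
d(df) = 0

Step 1: df = sum_i (∂f/∂x_i) dx_i = (-2*x*y) dx + (2 - x^2) dy + (9*z^2) dz.
Step 2: Apply d again. Using the 1-form formula, the coefficient of dx ∧ dy in d(df) is ∂^2 f/∂x ∂y - ∂^2 f/∂y ∂x = (-2*x) - (-2*x) = 0 (equality of mixed partials for smooth f).
Similarly for dx ∧ dz and dy ∧ dz — all coefficients vanish. So d(df) = 0.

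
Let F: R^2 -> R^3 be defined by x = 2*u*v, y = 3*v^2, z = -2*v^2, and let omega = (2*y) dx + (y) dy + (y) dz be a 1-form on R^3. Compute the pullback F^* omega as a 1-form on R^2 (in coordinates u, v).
F^* omega = (12*v^3) du + (6*v^2*(2*u + v)) dv

Using F^*(f dg) = (f ∘ F) d(g ∘ F), substitute each coordinate x_i by F_i(u, v) in f_i, and replace dx_i by d F_i = (∂F_i/∂u) du + (∂F_i/∂v) dv.
  For the x component: f_1(F) = 6*v^2; d F_1 = (2*v) du + (2*u) dv
  For the y component: f_2(F) = 3*v^2; d F_2 = (0) du + (6*v) dv
  For the z component: f_3(F) = 3*v^2; d F_3 = (0) du + (-4*v) dv
Combining and collecting du, dv coefficients:
  coeff of du: 12*v^3
  coeff of dv: 6*v^2*(2*u + v)
F^* omega = (12*v^3) du + (6*v^2*(2*u + v)) dv.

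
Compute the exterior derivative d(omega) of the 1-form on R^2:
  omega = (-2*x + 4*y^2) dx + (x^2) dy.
d(omega) = (2*x - 8*y) dx ∧ dy

For a 1-form omega = sum_i f_i dx_i, the exterior derivative is
  d(omega) = sum_{i < j} (∂f_j/∂x_i - ∂f_i/∂x_j) dx_i ∧ dx_j.
  coefficient of dx ∧ dy: ∂f_2/∂x - ∂f_1/∂y = ∂(x^2)/∂x - ∂(-2*x + 4*y^2)/∂y = 2*x - 8*y
Assembling: d(omega) = (2*x - 8*y) dx ∧ dy.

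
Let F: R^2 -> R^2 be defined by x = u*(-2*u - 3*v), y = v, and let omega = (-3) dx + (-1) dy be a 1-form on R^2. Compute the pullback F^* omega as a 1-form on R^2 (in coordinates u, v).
F^* omega = (12*u + 9*v) du + (9*u - 1) dv

Using F^*(f dg) = (f ∘ F) d(g ∘ F), substitute each coordinate x_i by F_i(u, v) in f_i, and replace dx_i by d F_i = (∂F_i/∂u) du + (∂F_i/∂v) dv.
  For the x component: f_1(F) = -3; d F_1 = (-4*u - 3*v) du + (-3*u) dv
  For the y component: f_2(F) = -1; d F_2 = (0) du + (1) dv
Combining and collecting du, dv coefficients:
  coeff of du: 12*u + 9*v
  coeff of dv: 9*u - 1
F^* omega = (12*u + 9*v) du + (9*u - 1) dv.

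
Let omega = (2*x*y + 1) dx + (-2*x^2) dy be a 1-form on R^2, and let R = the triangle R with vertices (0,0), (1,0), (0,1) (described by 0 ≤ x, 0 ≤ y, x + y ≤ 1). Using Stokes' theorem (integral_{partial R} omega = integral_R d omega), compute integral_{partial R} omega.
integral_(partial R) omega = -1

Stokes: integral_partial_R omega = integral_R d omega with d omega = (∂Q/∂x - ∂P/∂y) dx ∧ dy.
  ∂Q/∂x = -4*x
  ∂P/∂y = 2*x
  integrand = ∂Q/∂x - ∂P/∂y = -6*x.
Integrating over R: integral_0^1 integral_0^{1-x} (-6*x) dy dx = -1.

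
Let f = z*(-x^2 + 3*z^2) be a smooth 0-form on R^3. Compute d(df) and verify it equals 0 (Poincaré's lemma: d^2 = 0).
d(df) = 0

Step 1: df = sum_i (∂f/∂x_i) dx_i = (-2*x*z) dx + (0) dy + (-x^2 + 9*z^2) dz.
Step 2: Apply d again. Using the 1-form formula, the coefficient of dx ∧ dy in d(df) is ∂^2 f/∂x ∂y - ∂^2 f/∂y ∂x = (0) - (0) = 0 (equality of mixed partials for smooth f).
Similarly for dx ∧ dz and dy ∧ dz — all coefficients vanish. So d(df) = 0.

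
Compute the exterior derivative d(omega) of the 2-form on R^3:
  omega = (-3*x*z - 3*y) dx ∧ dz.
d(omega) = (3) dx ∧ dy ∧ dz

For a 2-form omega = sum_{i<j} g_{ij} dx_i ∧ dx_j, the exterior derivative is
  d(omega) = sum_{i<j} d(g_{ij}) ∧ dx_i ∧ dx_j = sum_{i<j, k} (∂g_{ij}/∂x_k) dx_k ∧ dx_i ∧ dx_j.
Expand each term, using dx_k ∧ dx_i ∧ dx_j = sgn(permutation) dx_{(a)} ∧ dx_{(b)} ∧ dx_{(c)} with (a < b < c) sorted:
  d(-3*x*z - 3*y) includes (∂/∂y)(-3*x*z - 3*y) dy = (-3) dy, which multiplied by dx ∧ dz gives (3) dx ∧ dy ∧ dz
Collecting like 3-forms: d(omega) = (3) dx ∧ dy ∧ dz.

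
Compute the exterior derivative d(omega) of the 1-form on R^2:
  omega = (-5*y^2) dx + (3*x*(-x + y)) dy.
d(omega) = (-6*x + 13*y) dx ∧ dy

For a 1-form omega = sum_i f_i dx_i, the exterior derivative is
  d(omega) = sum_{i < j} (∂f_j/∂x_i - ∂f_i/∂x_j) dx_i ∧ dx_j.
  coefficient of dx ∧ dy: ∂f_2/∂x - ∂f_1/∂y = ∂(3*x*(-x + y))/∂x - ∂(-5*y^2)/∂y = -6*x + 13*y
Assembling: d(omega) = (-6*x + 13*y) dx ∧ dy.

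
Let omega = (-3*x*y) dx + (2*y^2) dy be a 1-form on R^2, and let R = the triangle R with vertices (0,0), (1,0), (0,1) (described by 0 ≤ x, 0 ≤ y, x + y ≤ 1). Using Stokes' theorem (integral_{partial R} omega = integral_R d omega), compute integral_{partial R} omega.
integral_(partial R) omega = 1/2

Stokes: integral_partial_R omega = integral_R d omega with d omega = (∂Q/∂x - ∂P/∂y) dx ∧ dy.
  ∂Q/∂x = 0
  ∂P/∂y = -3*x
  integrand = ∂Q/∂x - ∂P/∂y = 3*x.
Integrating over R: integral_0^1 integral_0^{1-x} (3*x) dy dx = 1/2.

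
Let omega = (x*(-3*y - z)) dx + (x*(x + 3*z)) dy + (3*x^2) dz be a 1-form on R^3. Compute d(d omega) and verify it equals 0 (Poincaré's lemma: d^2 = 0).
d(d omega) = 0

Step 1: d omega = sum_{i<j} (∂f_j/∂x_i - ∂f_i/∂x_j) dx_i ∧ dx_j:
  coeff of dx ∧ dy: 5*x + 3*z
  coeff of dx ∧ dz: 7*x
  coeff of dy ∧ dz: -3*x
Step 2: Apply d again to each 2-form coefficient. The only possible 3-form in R^3 is dx ∧ dy ∧ dz, with coefficient
  ∂(coeff of dy∧dz)/∂x - ∂(coeff of dx∧dz)/∂y + ∂(coeff of dx∧dy)/∂z
  = ∂/∂x (-3*x) - ∂/∂y (7*x) + ∂/∂z (5*x + 3*z).
Each of these terms simplifies to sums of mixed partials that cancel in pairs. The result is 0 (by equality of mixed partials for smooth functions — Schwarz / Clairaut).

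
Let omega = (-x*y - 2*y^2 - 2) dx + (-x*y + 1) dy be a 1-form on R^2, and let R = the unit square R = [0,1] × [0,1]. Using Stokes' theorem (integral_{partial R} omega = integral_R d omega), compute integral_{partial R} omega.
integral_(partial R) omega = 2

Stokes: integral_partial_R omega = integral_R d omega with d omega = (∂Q/∂x - ∂P/∂y) dx ∧ dy.
  ∂Q/∂x = -y
  ∂P/∂y = -x - 4*y
  integrand = ∂Q/∂x - ∂P/∂y = x + 3*y.
Integrating over R: integral_0^1 integral_0^1 (x + 3*y) dx dy = 2.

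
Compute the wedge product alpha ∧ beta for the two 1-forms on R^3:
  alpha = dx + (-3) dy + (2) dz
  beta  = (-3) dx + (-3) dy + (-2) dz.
alpha ∧ beta = (-12) dx ∧ dy + (4) dx ∧ dz + (12) dy ∧ dz

Distribute the wedge, using dx_i ∧ dx_j = -dx_j ∧ dx_i and dx_i ∧ dx_i = 0. For each pair (i, j) with i < j, the coefficient of dx_i ∧ dx_j in alpha ∧ beta is (alpha_i * beta_j - alpha_j * beta_i). Collecting: alpha ∧ beta = (-12) dx ∧ dy + (4) dx ∧ dz + (12) dy ∧ dz.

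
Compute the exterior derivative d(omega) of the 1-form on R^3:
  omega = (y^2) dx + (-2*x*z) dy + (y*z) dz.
d(omega) = (-2*y - 2*z) dx ∧ dy + (2*x + z) dy ∧ dz

For a 1-form omega = sum_i f_i dx_i, the exterior derivative is
  d(omega) = sum_{i < j} (∂f_j/∂x_i - ∂f_i/∂x_j) dx_i ∧ dx_j.
  coefficient of dx ∧ dy: ∂f_2/∂x - ∂f_1/∂y = ∂(-2*x*z)/∂x - ∂(y^2)/∂y = -2*y - 2*z
  coefficient of dy ∧ dz: ∂f_3/∂y - ∂f_2/∂z = ∂(y*z)/∂y - ∂(-2*x*z)/∂z = 2*x + z
Assembling: d(omega) = (-2*y - 2*z) dx ∧ dy + (2*x + z) dy ∧ dz.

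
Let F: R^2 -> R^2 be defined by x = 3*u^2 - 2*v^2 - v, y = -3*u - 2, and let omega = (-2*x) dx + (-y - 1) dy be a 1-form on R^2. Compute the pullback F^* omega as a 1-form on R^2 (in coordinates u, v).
F^* omega = (-36*u^3 + 24*u*v^2 + 12*u*v - 9*u - 3) du + (24*u^2*v + 6*u^2 - 16*v^3 - 12*v^2 - 2*v) dv

Using F^*(f dg) = (f ∘ F) d(g ∘ F), substitute each coordinate x_i by F_i(u, v) in f_i, and replace dx_i by d F_i = (∂F_i/∂u) du + (∂F_i/∂v) dv.
  For the x component: f_1(F) = -6*u^2 + 4*v^2 + 2*v; d F_1 = (6*u) du + (-4*v - 1) dv
  For the y component: f_2(F) = 3*u + 1; d F_2 = (-3) du + (0) dv
Combining and collecting du, dv coefficients:
  coeff of du: -36*u^3 + 24*u*v^2 + 12*u*v - 9*u - 3
  coeff of dv: 24*u^2*v + 6*u^2 - 16*v^3 - 12*v^2 - 2*v
F^* omega = (-36*u^3 + 24*u*v^2 + 12*u*v - 9*u - 3) du + (24*u^2*v + 6*u^2 - 16*v^3 - 12*v^2 - 2*v) dv.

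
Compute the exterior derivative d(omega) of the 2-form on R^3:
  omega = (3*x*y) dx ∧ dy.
d(omega) = 0

For a 2-form omega = sum_{i<j} g_{ij} dx_i ∧ dx_j, the exterior derivative is
  d(omega) = sum_{i<j} d(g_{ij}) ∧ dx_i ∧ dx_j = sum_{i<j, k} (∂g_{ij}/∂x_k) dx_k ∧ dx_i ∧ dx_j.
Expand each term, using dx_k ∧ dx_i ∧ dx_j = sgn(permutation) dx_{(a)} ∧ dx_{(b)} ∧ dx_{(c)} with (a < b < c) sorted:

Collecting like 3-forms: d(omega) = 0.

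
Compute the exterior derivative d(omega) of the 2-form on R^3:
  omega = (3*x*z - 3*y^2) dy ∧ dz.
d(omega) = (3*z) dx ∧ dy ∧ dz

For a 2-form omega = sum_{i<j} g_{ij} dx_i ∧ dx_j, the exterior derivative is
  d(omega) = sum_{i<j} d(g_{ij}) ∧ dx_i ∧ dx_j = sum_{i<j, k} (∂g_{ij}/∂x_k) dx_k ∧ dx_i ∧ dx_j.
Expand each term, using dx_k ∧ dx_i ∧ dx_j = sgn(permutation) dx_{(a)} ∧ dx_{(b)} ∧ dx_{(c)} with (a < b < c) sorted:
  d(3*x*z - 3*y^2) includes (∂/∂x)(3*x*z - 3*y^2) dx = (3*z) dx, which multiplied by dy ∧ dz gives (3*z) dx ∧ dy ∧ dz
Collecting like 3-forms: d(omega) = (3*z) dx ∧ dy ∧ dz.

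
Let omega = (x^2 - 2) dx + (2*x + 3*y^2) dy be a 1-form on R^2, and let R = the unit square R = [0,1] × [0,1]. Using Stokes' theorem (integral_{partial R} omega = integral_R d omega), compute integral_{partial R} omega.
integral_(partial R) omega = 2

Stokes: integral_partial_R omega = integral_R d omega with d omega = (∂Q/∂x - ∂P/∂y) dx ∧ dy.
  ∂Q/∂x = 2
  ∂P/∂y = 0
  integrand = ∂Q/∂x - ∂P/∂y = 2.
Integrating over R: integral_0^1 integral_0^1 (2) dx dy = 2.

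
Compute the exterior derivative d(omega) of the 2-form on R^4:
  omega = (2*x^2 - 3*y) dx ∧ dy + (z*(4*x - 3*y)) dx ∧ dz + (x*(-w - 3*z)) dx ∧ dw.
d(omega) = (3*z) dx ∧ dy ∧ dz + (3*x) dx ∧ dz ∧ dw

For a 2-form omega = sum_{i<j} g_{ij} dx_i ∧ dx_j, the exterior derivative is
  d(omega) = sum_{i<j} d(g_{ij}) ∧ dx_i ∧ dx_j = sum_{i<j, k} (∂g_{ij}/∂x_k) dx_k ∧ dx_i ∧ dx_j.
Expand each term, using dx_k ∧ dx_i ∧ dx_j = sgn(permutation) dx_{(a)} ∧ dx_{(b)} ∧ dx_{(c)} with (a < b < c) sorted:
  d(z*(4*x - 3*y)) includes (∂/∂y)(z*(4*x - 3*y)) dy = (-3*z) dy, which multiplied by dx ∧ dz gives (3*z) dx ∧ dy ∧ dz
  d(x*(-w - 3*z)) includes (∂/∂z)(x*(-w - 3*z)) dz = (-3*x) dz, which multiplied by dx ∧ dw gives (3*x) dx ∧ dz ∧ dw
Collecting like 3-forms: d(omega) = (3*z) dx ∧ dy ∧ dz + (3*x) dx ∧ dz ∧ dw.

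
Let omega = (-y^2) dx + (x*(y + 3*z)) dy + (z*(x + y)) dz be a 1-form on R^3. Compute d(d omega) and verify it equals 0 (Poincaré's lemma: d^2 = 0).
d(d omega) = 0

Step 1: d omega = sum_{i<j} (∂f_j/∂x_i - ∂f_i/∂x_j) dx_i ∧ dx_j:
  coeff of dx ∧ dy: 3*y + 3*z
  coeff of dx ∧ dz: z
  coeff of dy ∧ dz: -3*x + z
Step 2: Apply d again to each 2-form coefficient. The only possible 3-form in R^3 is dx ∧ dy ∧ dz, with coefficient
  ∂(coeff of dy∧dz)/∂x - ∂(coeff of dx∧dz)/∂y + ∂(coeff of dx∧dy)/∂z
  = ∂/∂x (-3*x + z) - ∂/∂y (z) + ∂/∂z (3*y + 3*z).
Each of these terms simplifies to sums of mixed partials that cancel in pairs. The result is 0 (by equality of mixed partials for smooth functions — Schwarz / Clairaut).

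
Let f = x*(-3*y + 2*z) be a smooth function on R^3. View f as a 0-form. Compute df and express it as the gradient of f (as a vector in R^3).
df = (-3*y + 2*z) dx + (-3*x) dy + (2*x) dz; grad f = (-3*y + 2*z, -3*x, 2*x)

For a 0-form f, d f = (∂f/∂x) dx + (∂f/∂y) dy + (∂f/∂z) dz. The components of the vector representation are exactly the entries of grad f in Cartesian coordinates:
  ∂f/∂x = -3*y + 2*z
  ∂f/∂y = -3*x
  ∂f/∂z = 2*x.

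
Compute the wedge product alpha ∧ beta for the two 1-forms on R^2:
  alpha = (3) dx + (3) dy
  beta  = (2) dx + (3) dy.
alpha ∧ beta = (3) dx ∧ dy

Distribute the wedge, using dx_i ∧ dx_j = -dx_j ∧ dx_i and dx_i ∧ dx_i = 0. For each pair (i, j) with i < j, the coefficient of dx_i ∧ dx_j in alpha ∧ beta is (alpha_i * beta_j - alpha_j * beta_i). Collecting: alpha ∧ beta = (3) dx ∧ dy.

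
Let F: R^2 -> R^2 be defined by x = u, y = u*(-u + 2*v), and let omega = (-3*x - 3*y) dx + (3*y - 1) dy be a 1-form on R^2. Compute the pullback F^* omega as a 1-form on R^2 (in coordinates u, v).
F^* omega = (6*u^3 - 18*u^2*v + 3*u^2 + 12*u*v^2 - 6*u*v - u - 2*v) du + (2*u*(-3*u^2 + 6*u*v - 1)) dv

Using F^*(f dg) = (f ∘ F) d(g ∘ F), substitute each coordinate x_i by F_i(u, v) in f_i, and replace dx_i by d F_i = (∂F_i/∂u) du + (∂F_i/∂v) dv.
  For the x component: f_1(F) = 3*u*(u - 2*v - 1); d F_1 = (1) du + (0) dv
  For the y component: f_2(F) = -3*u^2 + 6*u*v - 1; d F_2 = (-2*u + 2*v) du + (2*u) dv
Combining and collecting du, dv coefficients:
  coeff of du: 6*u^3 - 18*u^2*v + 3*u^2 + 12*u*v^2 - 6*u*v - u - 2*v
  coeff of dv: 2*u*(-3*u^2 + 6*u*v - 1)
F^* omega = (6*u^3 - 18*u^2*v + 3*u^2 + 12*u*v^2 - 6*u*v - u - 2*v) du + (2*u*(-3*u^2 + 6*u*v - 1)) dv.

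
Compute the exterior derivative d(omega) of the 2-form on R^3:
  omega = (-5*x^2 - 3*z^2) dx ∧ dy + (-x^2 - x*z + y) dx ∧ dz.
d(omega) = (-6*z - 1) dx ∧ dy ∧ dz

For a 2-form omega = sum_{i<j} g_{ij} dx_i ∧ dx_j, the exterior derivative is
  d(omega) = sum_{i<j} d(g_{ij}) ∧ dx_i ∧ dx_j = sum_{i<j, k} (∂g_{ij}/∂x_k) dx_k ∧ dx_i ∧ dx_j.
Expand each term, using dx_k ∧ dx_i ∧ dx_j = sgn(permutation) dx_{(a)} ∧ dx_{(b)} ∧ dx_{(c)} with (a < b < c) sorted:
  d(-5*x^2 - 3*z^2) includes (∂/∂z)(-5*x^2 - 3*z^2) dz = (-6*z) dz, which multiplied by dx ∧ dy gives (-6*z) dx ∧ dy ∧ dz
  d(-x^2 - x*z + y) includes (∂/∂y)(-x^2 - x*z + y) dy = (1) dy, which multiplied by dx ∧ dz gives (-1) dx ∧ dy ∧ dz
Collecting like 3-forms: d(omega) = (-6*z - 1) dx ∧ dy ∧ dz.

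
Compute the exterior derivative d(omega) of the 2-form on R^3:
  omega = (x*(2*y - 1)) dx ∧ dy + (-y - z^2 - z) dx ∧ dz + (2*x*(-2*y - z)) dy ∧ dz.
d(omega) = (-4*y - 2*z + 1) dx ∧ dy ∧ dz

For a 2-form omega = sum_{i<j} g_{ij} dx_i ∧ dx_j, the exterior derivative is
  d(omega) = sum_{i<j} d(g_{ij}) ∧ dx_i ∧ dx_j = sum_{i<j, k} (∂g_{ij}/∂x_k) dx_k ∧ dx_i ∧ dx_j.
Expand each term, using dx_k ∧ dx_i ∧ dx_j = sgn(permutation) dx_{(a)} ∧ dx_{(b)} ∧ dx_{(c)} with (a < b < c) sorted:
  d(-y - z^2 - z) includes (∂/∂y)(-y - z^2 - z) dy = (-1) dy, which multiplied by dx ∧ dz gives (1) dx ∧ dy ∧ dz
  d(2*x*(-2*y - z)) includes (∂/∂x)(2*x*(-2*y - z)) dx = (-4*y - 2*z) dx, which multiplied by dy ∧ dz gives (-4*y - 2*z) dx ∧ dy ∧ dz
Collecting like 3-forms: d(omega) = (-4*y - 2*z + 1) dx ∧ dy ∧ dz.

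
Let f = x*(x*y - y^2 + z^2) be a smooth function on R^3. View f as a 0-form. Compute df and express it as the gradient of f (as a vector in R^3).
df = (2*x*y - y^2 + z^2) dx + (x*(x - 2*y)) dy + (2*x*z) dz; grad f = (2*x*y - y^2 + z^2, x*(x - 2*y), 2*x*z)

For a 0-form f, d f = (∂f/∂x) dx + (∂f/∂y) dy + (∂f/∂z) dz. The components of the vector representation are exactly the entries of grad f in Cartesian coordinates:
  ∂f/∂x = 2*x*y - y^2 + z^2
  ∂f/∂y = x*(x - 2*y)
  ∂f/∂z = 2*x*z.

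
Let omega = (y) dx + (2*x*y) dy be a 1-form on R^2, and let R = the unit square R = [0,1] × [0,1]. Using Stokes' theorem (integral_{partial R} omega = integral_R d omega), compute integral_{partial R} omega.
integral_(partial R) omega = 0

Stokes: integral_partial_R omega = integral_R d omega with d omega = (∂Q/∂x - ∂P/∂y) dx ∧ dy.
  ∂Q/∂x = 2*y
  ∂P/∂y = 1
  integrand = ∂Q/∂x - ∂P/∂y = 2*y - 1.
Integrating over R: integral_0^1 integral_0^1 (2*y - 1) dx dy = 0.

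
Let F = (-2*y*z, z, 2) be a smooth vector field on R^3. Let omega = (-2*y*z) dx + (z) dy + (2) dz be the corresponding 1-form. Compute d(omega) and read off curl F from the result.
d(omega) = (-1) dy ∧ dz + (-2*y) dz ∧ dx + (2*z) dx ∧ dy; curl F = (-1, -2*y, 2*z)

d omega = sum_{i<j} (∂f_j/∂x_i - ∂f_i/∂x_j) dx_i ∧ dx_j. Under the identification (dy ∧ dz, dz ∧ dx, dx ∧ dy) ↔ (e_x, e_y, e_z), the coefficients are exactly the components of curl F. Compute:
  ∂R/∂y - ∂Q/∂z = (0) - (1) = -1
  ∂P/∂z - ∂R/∂x = (-2*y) - (0) = -2*y
  ∂Q/∂x - ∂P/∂y = (0) - (-2*z) = 2*z.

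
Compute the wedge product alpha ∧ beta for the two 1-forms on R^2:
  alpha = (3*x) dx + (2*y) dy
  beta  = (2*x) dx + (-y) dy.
alpha ∧ beta = (-7*x*y) dx ∧ dy

Distribute the wedge, using dx_i ∧ dx_j = -dx_j ∧ dx_i and dx_i ∧ dx_i = 0. For each pair (i, j) with i < j, the coefficient of dx_i ∧ dx_j in alpha ∧ beta is (alpha_i * beta_j - alpha_j * beta_i). Collecting: alpha ∧ beta = (-7*x*y) dx ∧ dy.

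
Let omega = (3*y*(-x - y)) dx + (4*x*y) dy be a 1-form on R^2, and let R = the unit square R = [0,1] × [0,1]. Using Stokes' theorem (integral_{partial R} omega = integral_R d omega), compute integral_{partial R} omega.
integral_(partial R) omega = 13/2

Stokes: integral_partial_R omega = integral_R d omega with d omega = (∂Q/∂x - ∂P/∂y) dx ∧ dy.
  ∂Q/∂x = 4*y
  ∂P/∂y = -3*x - 6*y
  integrand = ∂Q/∂x - ∂P/∂y = 3*x + 10*y.
Integrating over R: integral_0^1 integral_0^1 (3*x + 10*y) dx dy = 13/2.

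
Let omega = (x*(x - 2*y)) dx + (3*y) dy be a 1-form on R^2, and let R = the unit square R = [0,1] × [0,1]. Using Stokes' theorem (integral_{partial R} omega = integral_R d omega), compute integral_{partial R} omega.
integral_(partial R) omega = 1

Stokes: integral_partial_R omega = integral_R d omega with d omega = (∂Q/∂x - ∂P/∂y) dx ∧ dy.
  ∂Q/∂x = 0
  ∂P/∂y = -2*x
  integrand = ∂Q/∂x - ∂P/∂y = 2*x.
Integrating over R: integral_0^1 integral_0^1 (2*x) dx dy = 1.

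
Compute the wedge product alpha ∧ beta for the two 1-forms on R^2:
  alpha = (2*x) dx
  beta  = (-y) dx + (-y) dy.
alpha ∧ beta = (-2*x*y) dx ∧ dy

Distribute the wedge, using dx_i ∧ dx_j = -dx_j ∧ dx_i and dx_i ∧ dx_i = 0. For each pair (i, j) with i < j, the coefficient of dx_i ∧ dx_j in alpha ∧ beta is (alpha_i * beta_j - alpha_j * beta_i). Collecting: alpha ∧ beta = (-2*x*y) dx ∧ dy.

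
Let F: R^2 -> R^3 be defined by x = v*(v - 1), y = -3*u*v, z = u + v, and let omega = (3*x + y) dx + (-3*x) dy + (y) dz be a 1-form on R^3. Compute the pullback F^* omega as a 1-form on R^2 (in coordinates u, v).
F^* omega = (3*v*(-u + 3*v^2 - 3*v)) du + (3*v*(u*v - 3*u + 2*v^2 - 3*v + 1)) dv

Using F^*(f dg) = (f ∘ F) d(g ∘ F), substitute each coordinate x_i by F_i(u, v) in f_i, and replace dx_i by d F_i = (∂F_i/∂u) du + (∂F_i/∂v) dv.
  For the x component: f_1(F) = 3*v*(-u + v - 1); d F_1 = (0) du + (2*v - 1) dv
  For the y component: f_2(F) = 3*v*(1 - v); d F_2 = (-3*v) du + (-3*u) dv
  For the z component: f_3(F) = -3*u*v; d F_3 = (1) du + (1) dv
Combining and collecting du, dv coefficients:
  coeff of du: 3*v*(-u + 3*v^2 - 3*v)
  coeff of dv: 3*v*(u*v - 3*u + 2*v^2 - 3*v + 1)
F^* omega = (3*v*(-u + 3*v^2 - 3*v)) du + (3*v*(u*v - 3*u + 2*v^2 - 3*v + 1)) dv.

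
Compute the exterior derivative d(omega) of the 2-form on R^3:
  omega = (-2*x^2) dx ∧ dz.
d(omega) = 0

For a 2-form omega = sum_{i<j} g_{ij} dx_i ∧ dx_j, the exterior derivative is
  d(omega) = sum_{i<j} d(g_{ij}) ∧ dx_i ∧ dx_j = sum_{i<j, k} (∂g_{ij}/∂x_k) dx_k ∧ dx_i ∧ dx_j.
Expand each term, using dx_k ∧ dx_i ∧ dx_j = sgn(permutation) dx_{(a)} ∧ dx_{(b)} ∧ dx_{(c)} with (a < b < c) sorted:

Collecting like 3-forms: d(omega) = 0.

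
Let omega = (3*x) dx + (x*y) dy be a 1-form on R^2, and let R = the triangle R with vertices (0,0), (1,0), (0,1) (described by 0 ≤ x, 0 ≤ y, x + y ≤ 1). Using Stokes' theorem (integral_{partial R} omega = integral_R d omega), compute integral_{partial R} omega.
integral_(partial R) omega = 1/6

Stokes: integral_partial_R omega = integral_R d omega with d omega = (∂Q/∂x - ∂P/∂y) dx ∧ dy.
  ∂Q/∂x = y
  ∂P/∂y = 0
  integrand = ∂Q/∂x - ∂P/∂y = y.
Integrating over R: integral_0^1 integral_0^{1-x} (y) dy dx = 1/6.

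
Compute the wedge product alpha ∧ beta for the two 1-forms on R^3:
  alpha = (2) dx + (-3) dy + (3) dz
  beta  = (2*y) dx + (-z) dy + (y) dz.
alpha ∧ beta = (6*y - 2*z) dx ∧ dy + (-4*y) dx ∧ dz + (-3*y + 3*z) dy ∧ dz

Distribute the wedge, using dx_i ∧ dx_j = -dx_j ∧ dx_i and dx_i ∧ dx_i = 0. For each pair (i, j) with i < j, the coefficient of dx_i ∧ dx_j in alpha ∧ beta is (alpha_i * beta_j - alpha_j * beta_i). Collecting: alpha ∧ beta = (6*y - 2*z) dx ∧ dy + (-4*y) dx ∧ dz + (-3*y + 3*z) dy ∧ dz.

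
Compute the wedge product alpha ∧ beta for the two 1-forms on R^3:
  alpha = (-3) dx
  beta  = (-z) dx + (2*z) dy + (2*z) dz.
alpha ∧ beta = (-6*z) dx ∧ dy + (-6*z) dx ∧ dz

Distribute the wedge, using dx_i ∧ dx_j = -dx_j ∧ dx_i and dx_i ∧ dx_i = 0. For each pair (i, j) with i < j, the coefficient of dx_i ∧ dx_j in alpha ∧ beta is (alpha_i * beta_j - alpha_j * beta_i). Collecting: alpha ∧ beta = (-6*z) dx ∧ dy + (-6*z) dx ∧ dz.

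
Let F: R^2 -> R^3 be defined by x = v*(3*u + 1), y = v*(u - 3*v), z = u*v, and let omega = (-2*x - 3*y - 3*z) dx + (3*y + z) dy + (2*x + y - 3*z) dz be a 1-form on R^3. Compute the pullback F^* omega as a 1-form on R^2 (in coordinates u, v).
F^* omega = (v^2*(-28*u + 15*v - 4)) du + (v*(-28*u^2 - 9*u*v - 16*u + 54*v^2 + 9*v - 2)) dv

Using F^*(f dg) = (f ∘ F) d(g ∘ F), substitute each coordinate x_i by F_i(u, v) in f_i, and replace dx_i by d F_i = (∂F_i/∂u) du + (∂F_i/∂v) dv.
  For the x component: f_1(F) = v*(-12*u + 9*v - 2); d F_1 = (3*v) du + (3*u + 1) dv
  For the y component: f_2(F) = v*(4*u - 9*v); d F_2 = (v) du + (u - 6*v) dv
  For the z component: f_3(F) = v*(4*u - 3*v + 2); d F_3 = (v) du + (u) dv
Combining and collecting du, dv coefficients:
  coeff of du: v^2*(-28*u + 15*v - 4)
  coeff of dv: v*(-28*u^2 - 9*u*v - 16*u + 54*v^2 + 9*v - 2)
F^* omega = (v^2*(-28*u + 15*v - 4)) du + (v*(-28*u^2 - 9*u*v - 16*u + 54*v^2 + 9*v - 2)) dv.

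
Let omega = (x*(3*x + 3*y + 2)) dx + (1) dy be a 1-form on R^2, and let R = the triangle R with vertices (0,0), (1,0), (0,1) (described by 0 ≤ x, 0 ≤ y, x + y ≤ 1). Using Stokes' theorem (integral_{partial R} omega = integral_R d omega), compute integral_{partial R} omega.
integral_(partial R) omega = -1/2

Stokes: integral_partial_R omega = integral_R d omega with d omega = (∂Q/∂x - ∂P/∂y) dx ∧ dy.
  ∂Q/∂x = 0
  ∂P/∂y = 3*x
  integrand = ∂Q/∂x - ∂P/∂y = -3*x.
Integrating over R: integral_0^1 integral_0^{1-x} (-3*x) dy dx = -1/2.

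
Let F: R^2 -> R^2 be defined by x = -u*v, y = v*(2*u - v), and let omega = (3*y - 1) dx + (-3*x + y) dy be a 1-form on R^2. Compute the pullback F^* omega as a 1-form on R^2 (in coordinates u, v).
F^* omega = (v*(4*u*v + v^2 + 1)) du + (4*u^2*v - 9*u*v^2 + u + 2*v^3) dv

Using F^*(f dg) = (f ∘ F) d(g ∘ F), substitute each coordinate x_i by F_i(u, v) in f_i, and replace dx_i by d F_i = (∂F_i/∂u) du + (∂F_i/∂v) dv.
  For the x component: f_1(F) = 6*u*v - 3*v^2 - 1; d F_1 = (-v) du + (-u) dv
  For the y component: f_2(F) = v*(5*u - v); d F_2 = (2*v) du + (2*u - 2*v) dv
Combining and collecting du, dv coefficients:
  coeff of du: v*(4*u*v + v^2 + 1)
  coeff of dv: 4*u^2*v - 9*u*v^2 + u + 2*v^3
F^* omega = (v*(4*u*v + v^2 + 1)) du + (4*u^2*v - 9*u*v^2 + u + 2*v^3) dv.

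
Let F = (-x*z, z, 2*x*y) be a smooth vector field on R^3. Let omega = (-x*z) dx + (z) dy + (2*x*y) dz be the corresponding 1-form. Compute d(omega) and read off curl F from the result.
d(omega) = (2*x - 1) dy ∧ dz + (-x - 2*y) dz ∧ dx + (0) dx ∧ dy; curl F = (2*x - 1, -x - 2*y, 0)

d omega = sum_{i<j} (∂f_j/∂x_i - ∂f_i/∂x_j) dx_i ∧ dx_j. Under the identification (dy ∧ dz, dz ∧ dx, dx ∧ dy) ↔ (e_x, e_y, e_z), the coefficients are exactly the components of curl F. Compute:
  ∂R/∂y - ∂Q/∂z = (2*x) - (1) = 2*x - 1
  ∂P/∂z - ∂R/∂x = (-x) - (2*y) = -x - 2*y
  ∂Q/∂x - ∂P/∂y = (0) - (0) = 0.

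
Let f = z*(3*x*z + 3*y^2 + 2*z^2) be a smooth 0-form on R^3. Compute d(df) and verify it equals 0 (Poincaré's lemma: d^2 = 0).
d(df) = 0

Step 1: df = sum_i (∂f/∂x_i) dx_i = (3*z^2) dx + (6*y*z) dy + (6*x*z + 3*y^2 + 6*z^2) dz.
Step 2: Apply d again. Using the 1-form formula, the coefficient of dx ∧ dy in d(df) is ∂^2 f/∂x ∂y - ∂^2 f/∂y ∂x = (0) - (0) = 0 (equality of mixed partials for smooth f).
Similarly for dx ∧ dz and dy ∧ dz — all coefficients vanish. So d(df) = 0.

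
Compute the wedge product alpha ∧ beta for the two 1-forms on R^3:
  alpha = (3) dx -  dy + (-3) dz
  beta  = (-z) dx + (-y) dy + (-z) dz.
alpha ∧ beta = (-3*y - z) dx ∧ dy + (-6*z) dx ∧ dz + (-3*y + z) dy ∧ dz

Distribute the wedge, using dx_i ∧ dx_j = -dx_j ∧ dx_i and dx_i ∧ dx_i = 0. For each pair (i, j) with i < j, the coefficient of dx_i ∧ dx_j in alpha ∧ beta is (alpha_i * beta_j - alpha_j * beta_i). Collecting: alpha ∧ beta = (-3*y - z) dx ∧ dy + (-6*z) dx ∧ dz + (-3*y + z) dy ∧ dz.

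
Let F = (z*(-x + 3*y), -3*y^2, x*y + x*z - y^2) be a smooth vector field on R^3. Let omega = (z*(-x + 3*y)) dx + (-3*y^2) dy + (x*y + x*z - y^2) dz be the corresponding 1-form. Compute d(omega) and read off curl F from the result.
d(omega) = (x - 2*y) dy ∧ dz + (-x + 2*y - z) dz ∧ dx + (-3*z) dx ∧ dy; curl F = (x - 2*y, -x + 2*y - z, -3*z)

d omega = sum_{i<j} (∂f_j/∂x_i - ∂f_i/∂x_j) dx_i ∧ dx_j. Under the identification (dy ∧ dz, dz ∧ dx, dx ∧ dy) ↔ (e_x, e_y, e_z), the coefficients are exactly the components of curl F. Compute:
  ∂R/∂y - ∂Q/∂z = (x - 2*y) - (0) = x - 2*y
  ∂P/∂z - ∂R/∂x = (-x + 3*y) - (y + z) = -x + 2*y - z
  ∂Q/∂x - ∂P/∂y = (0) - (3*z) = -3*z.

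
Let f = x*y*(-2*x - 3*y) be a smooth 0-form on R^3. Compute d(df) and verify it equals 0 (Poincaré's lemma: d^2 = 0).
d(df) = 0

Step 1: df = sum_i (∂f/∂x_i) dx_i = (y*(-4*x - 3*y)) dx + (2*x*(-x - 3*y)) dy + (0) dz.
Step 2: Apply d again. Using the 1-form formula, the coefficient of dx ∧ dy in d(df) is ∂^2 f/∂x ∂y - ∂^2 f/∂y ∂x = (-4*x - 6*y) - (-4*x - 6*y) = 0 (equality of mixed partials for smooth f).
Similarly for dx ∧ dz and dy ∧ dz — all coefficients vanish. So d(df) = 0.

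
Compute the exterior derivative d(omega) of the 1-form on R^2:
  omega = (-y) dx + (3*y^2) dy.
d(omega) = (1) dx ∧ dy

For a 1-form omega = sum_i f_i dx_i, the exterior derivative is
  d(omega) = sum_{i < j} (∂f_j/∂x_i - ∂f_i/∂x_j) dx_i ∧ dx_j.
  coefficient of dx ∧ dy: ∂f_2/∂x - ∂f_1/∂y = ∂(3*y^2)/∂x - ∂(-y)/∂y = 1
Assembling: d(omega) = (1) dx ∧ dy.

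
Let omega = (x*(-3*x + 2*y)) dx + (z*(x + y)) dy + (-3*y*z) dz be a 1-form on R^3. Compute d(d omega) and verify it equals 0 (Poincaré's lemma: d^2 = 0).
d(d omega) = 0

Step 1: d omega = sum_{i<j} (∂f_j/∂x_i - ∂f_i/∂x_j) dx_i ∧ dx_j:
  coeff of dx ∧ dy: -2*x + z
  coeff of dx ∧ dz: 0
  coeff of dy ∧ dz: -x - y - 3*z
Step 2: Apply d again to each 2-form coefficient. The only possible 3-form in R^3 is dx ∧ dy ∧ dz, with coefficient
  ∂(coeff of dy∧dz)/∂x - ∂(coeff of dx∧dz)/∂y + ∂(coeff of dx∧dy)/∂z
  = ∂/∂x (-x - y - 3*z) - ∂/∂y (0) + ∂/∂z (-2*x + z).
Each of these terms simplifies to sums of mixed partials that cancel in pairs. The result is 0 (by equality of mixed partials for smooth functions — Schwarz / Clairaut).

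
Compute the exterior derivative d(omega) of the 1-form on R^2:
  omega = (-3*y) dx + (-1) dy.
d(omega) = (3) dx ∧ dy

For a 1-form omega = sum_i f_i dx_i, the exterior derivative is
  d(omega) = sum_{i < j} (∂f_j/∂x_i - ∂f_i/∂x_j) dx_i ∧ dx_j.
  coefficient of dx ∧ dy: ∂f_2/∂x - ∂f_1/∂y = ∂(-1)/∂x - ∂(-3*y)/∂y = 3
Assembling: d(omega) = (3) dx ∧ dy.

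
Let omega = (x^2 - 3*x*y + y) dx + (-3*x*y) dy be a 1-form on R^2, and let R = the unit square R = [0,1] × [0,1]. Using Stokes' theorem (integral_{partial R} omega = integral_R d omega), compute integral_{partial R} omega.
integral_(partial R) omega = -1

Stokes: integral_partial_R omega = integral_R d omega with d omega = (∂Q/∂x - ∂P/∂y) dx ∧ dy.
  ∂Q/∂x = -3*y
  ∂P/∂y = 1 - 3*x
  integrand = ∂Q/∂x - ∂P/∂y = 3*x - 3*y - 1.
Integrating over R: integral_0^1 integral_0^1 (3*x - 3*y - 1) dx dy = -1.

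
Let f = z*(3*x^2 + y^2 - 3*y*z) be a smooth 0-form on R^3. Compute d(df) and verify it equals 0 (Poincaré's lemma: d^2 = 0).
d(df) = 0

Step 1: df = sum_i (∂f/∂x_i) dx_i = (6*x*z) dx + (z*(2*y - 3*z)) dy + (3*x^2 + y^2 - 6*y*z) dz.
Step 2: Apply d again. Using the 1-form formula, the coefficient of dx ∧ dy in d(df) is ∂^2 f/∂x ∂y - ∂^2 f/∂y ∂x = (0) - (0) = 0 (equality of mixed partials for smooth f).
Similarly for dx ∧ dz and dy ∧ dz — all coefficients vanish. So d(df) = 0.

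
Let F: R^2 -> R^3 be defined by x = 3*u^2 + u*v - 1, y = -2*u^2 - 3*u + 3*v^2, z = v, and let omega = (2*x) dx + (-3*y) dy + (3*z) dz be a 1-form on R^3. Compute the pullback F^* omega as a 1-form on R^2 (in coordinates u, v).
F^* omega = (12*u^3 + 18*u^2*v - 54*u^2 + 38*u*v^2 - 39*u + 27*v^2 - 2*v) du + (6*u^3 + 38*u^2*v + 54*u*v - 2*u - 54*v^3 + 3*v) dv

Using F^*(f dg) = (f ∘ F) d(g ∘ F), substitute each coordinate x_i by F_i(u, v) in f_i, and replace dx_i by d F_i = (∂F_i/∂u) du + (∂F_i/∂v) dv.
  For the x component: f_1(F) = 6*u^2 + 2*u*v - 2; d F_1 = (6*u + v) du + (u) dv
  For the y component: f_2(F) = 6*u^2 + 9*u - 9*v^2; d F_2 = (-4*u - 3) du + (6*v) dv
  For the z component: f_3(F) = 3*v; d F_3 = (0) du + (1) dv
Combining and collecting du, dv coefficients:
  coeff of du: 12*u^3 + 18*u^2*v - 54*u^2 + 38*u*v^2 - 39*u + 27*v^2 - 2*v
  coeff of dv: 6*u^3 + 38*u^2*v + 54*u*v - 2*u - 54*v^3 + 3*v
F^* omega = (12*u^3 + 18*u^2*v - 54*u^2 + 38*u*v^2 - 39*u + 27*v^2 - 2*v) du + (6*u^3 + 38*u^2*v + 54*u*v - 2*u - 54*v^3 + 3*v) dv.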